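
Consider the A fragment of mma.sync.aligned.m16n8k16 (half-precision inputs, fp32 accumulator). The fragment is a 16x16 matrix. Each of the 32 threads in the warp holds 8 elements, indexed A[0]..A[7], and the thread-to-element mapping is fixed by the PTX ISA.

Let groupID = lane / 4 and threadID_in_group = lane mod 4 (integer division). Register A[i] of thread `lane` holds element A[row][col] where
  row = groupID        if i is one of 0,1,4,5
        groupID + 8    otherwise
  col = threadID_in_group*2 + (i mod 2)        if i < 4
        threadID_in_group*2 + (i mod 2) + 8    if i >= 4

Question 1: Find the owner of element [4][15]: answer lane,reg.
r=4→G=4,rhi=0  c=15→chi=1,T=3,p=1
L=4*4+3=19  i=1*4+0*2+1=5

19,5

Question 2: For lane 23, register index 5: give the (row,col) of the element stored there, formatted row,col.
5,15

lane 23: G=5 (23/4), T=3 (23%4)
i=5: r=5+0=5, c=3*2+1+8=15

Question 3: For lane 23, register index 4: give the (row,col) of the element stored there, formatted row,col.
5,14

lane 23: G=5 (23/4), T=3 (23%4)
i=4: r=5+0=5, c=3*2+0+8=14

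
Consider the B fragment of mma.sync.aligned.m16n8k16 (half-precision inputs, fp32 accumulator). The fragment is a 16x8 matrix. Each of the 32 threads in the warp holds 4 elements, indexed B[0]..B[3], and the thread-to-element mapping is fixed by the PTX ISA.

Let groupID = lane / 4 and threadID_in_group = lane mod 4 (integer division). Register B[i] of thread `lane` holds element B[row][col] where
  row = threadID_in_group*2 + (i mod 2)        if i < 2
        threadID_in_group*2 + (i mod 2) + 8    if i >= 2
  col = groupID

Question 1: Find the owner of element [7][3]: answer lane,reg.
c=3⇒gr=3  r=7⇒Rb=0,th=3,odd=1
L=3*4+3=15  i=0*2+1=1

15,1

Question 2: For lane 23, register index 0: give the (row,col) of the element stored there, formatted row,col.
6,5

L=23⇒gr=23>>2=5, th=23&3=3
[0]⇒row 3·2+0+0=6  col gr=5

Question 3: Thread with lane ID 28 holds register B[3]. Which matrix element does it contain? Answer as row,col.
9,7

28: gid=7,tid=0
[3] (0*2+1+8,7) = (9,7)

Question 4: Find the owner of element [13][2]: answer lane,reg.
10,3

c:2=>grp=2  r:13=>rB=1,tig=2,lo=1
L=2*4+2=10  i=1*2+1=3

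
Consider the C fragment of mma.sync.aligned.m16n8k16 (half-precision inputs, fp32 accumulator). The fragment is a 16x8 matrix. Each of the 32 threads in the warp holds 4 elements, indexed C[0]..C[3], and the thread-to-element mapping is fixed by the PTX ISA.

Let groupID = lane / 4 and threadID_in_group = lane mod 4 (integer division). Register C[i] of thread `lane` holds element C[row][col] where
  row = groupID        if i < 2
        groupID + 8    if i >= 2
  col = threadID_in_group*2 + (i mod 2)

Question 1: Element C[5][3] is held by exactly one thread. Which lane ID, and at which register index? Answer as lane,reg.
21,1

r: 5->gid=5,r8=0  c: 3->tid=1,i&1=1
L=5*4+1=21  i=0*2+1=1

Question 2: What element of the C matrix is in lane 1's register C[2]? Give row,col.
1: g=0,t=1
[2] (0+8,1*2+0) = (8,2)

8,2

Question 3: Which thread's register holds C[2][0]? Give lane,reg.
8,0

r: 2->gid=2,r8=0  c: 0->tid=0,i&1=0
L=2*4+0=8  i=0*2+0=0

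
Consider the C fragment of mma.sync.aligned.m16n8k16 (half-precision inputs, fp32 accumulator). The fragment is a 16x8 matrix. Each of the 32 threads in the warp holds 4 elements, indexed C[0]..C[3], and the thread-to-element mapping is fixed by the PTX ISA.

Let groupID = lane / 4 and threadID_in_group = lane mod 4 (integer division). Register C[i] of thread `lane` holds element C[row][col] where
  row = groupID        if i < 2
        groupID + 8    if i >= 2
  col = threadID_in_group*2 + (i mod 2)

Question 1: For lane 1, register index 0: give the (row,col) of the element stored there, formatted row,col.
0,2

1: gr=0,th=1
[0] (0+0,1*2+0) = (0,2)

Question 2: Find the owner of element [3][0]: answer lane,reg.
12,0

r=3⇒gr=3,Rb=0  c=0⇒th=0,odd=0
L=3*4+0=12  i=0*2+0=0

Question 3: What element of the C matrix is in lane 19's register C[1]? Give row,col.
lane 19->19/4=4, 19 mod 4=3
i=1  r:4+0->4  c:2·3+1->7

4,7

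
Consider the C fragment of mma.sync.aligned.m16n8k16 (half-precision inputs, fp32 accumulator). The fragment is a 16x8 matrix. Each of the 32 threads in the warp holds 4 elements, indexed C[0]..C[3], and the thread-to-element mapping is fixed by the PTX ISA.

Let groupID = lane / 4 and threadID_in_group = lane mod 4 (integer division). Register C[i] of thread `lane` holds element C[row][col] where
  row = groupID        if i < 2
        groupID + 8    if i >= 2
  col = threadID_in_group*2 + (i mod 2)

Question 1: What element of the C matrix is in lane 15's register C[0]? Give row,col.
3,6

15: g=3,t=3
[0] (3+0,3*2+0) = (3,6)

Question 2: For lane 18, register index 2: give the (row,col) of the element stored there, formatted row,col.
18: gr=4,th=2
[2] (4+8,2*2+0) = (12,4)

12,4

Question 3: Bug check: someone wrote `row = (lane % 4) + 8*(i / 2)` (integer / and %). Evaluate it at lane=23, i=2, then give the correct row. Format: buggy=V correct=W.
`(lane % 4) + 8*(i / 2)`[23,2]=>11
L=23=>grp=23>>2=5, tig=23&3=3
[2]=>row 5+8=13  col 3·2+0=6
row: 11 vs 13

buggy=11 correct=13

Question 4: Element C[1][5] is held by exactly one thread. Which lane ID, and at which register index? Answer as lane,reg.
r: 1->gid=1,r8=0  c: 5->tid=2,i&1=1
L=1*4+2=6  i=0*2+1=1

6,1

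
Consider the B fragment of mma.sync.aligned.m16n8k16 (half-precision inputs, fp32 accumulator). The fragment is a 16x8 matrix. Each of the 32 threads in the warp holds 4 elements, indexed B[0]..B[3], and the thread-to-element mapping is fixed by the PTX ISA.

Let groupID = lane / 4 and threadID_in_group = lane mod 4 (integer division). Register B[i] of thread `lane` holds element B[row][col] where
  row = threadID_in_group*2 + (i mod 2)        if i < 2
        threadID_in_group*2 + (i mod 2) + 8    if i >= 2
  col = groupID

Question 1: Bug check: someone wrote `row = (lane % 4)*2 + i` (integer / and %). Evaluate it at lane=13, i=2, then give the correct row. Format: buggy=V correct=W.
`(lane % 4)*2 + i`[13,2]→4
13: G=3,T=1
[2] (1*2+0+8,3) = (10,3)
row: 4 vs 10

buggy=4 correct=10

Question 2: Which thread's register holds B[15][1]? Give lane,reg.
7,3

c=1->g=1  r=15->rb=1,t=3,b0=1
L=1*4+3=7  i=1*2+1=3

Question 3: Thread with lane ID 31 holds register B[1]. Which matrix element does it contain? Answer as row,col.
L=31→G=31>>2=7, T=31&3=3
[1]→row 3·2+1+0=7  col G=7

7,7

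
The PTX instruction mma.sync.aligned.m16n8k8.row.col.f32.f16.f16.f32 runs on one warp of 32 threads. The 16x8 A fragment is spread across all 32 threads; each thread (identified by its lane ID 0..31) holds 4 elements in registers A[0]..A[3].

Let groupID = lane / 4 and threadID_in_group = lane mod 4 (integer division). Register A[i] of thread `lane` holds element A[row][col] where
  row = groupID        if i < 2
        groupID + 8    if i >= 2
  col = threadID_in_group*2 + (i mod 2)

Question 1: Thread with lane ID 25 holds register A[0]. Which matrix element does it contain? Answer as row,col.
6,2

lane 25: grp=6 (25/4), tig=1 (25%4)
i=0: r=6+0=6, c=1*2+0=2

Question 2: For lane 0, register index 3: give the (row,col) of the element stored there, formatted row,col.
L=0⇒gr=0>>2=0, th=0&3=0
[3]⇒row 0+8=8  col 0·2+1=1

8,1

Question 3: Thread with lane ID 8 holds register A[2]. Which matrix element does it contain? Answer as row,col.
lane 8: g=2 (8/4), t=0 (8%4)
i=2: r=2+8=10, c=0*2+0=0

10,0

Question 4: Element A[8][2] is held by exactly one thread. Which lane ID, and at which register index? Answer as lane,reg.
r=8->g=0,rb=1  c=2->t=1,b0=0
L=0*4+1=1  i=1*2+0=2

1,2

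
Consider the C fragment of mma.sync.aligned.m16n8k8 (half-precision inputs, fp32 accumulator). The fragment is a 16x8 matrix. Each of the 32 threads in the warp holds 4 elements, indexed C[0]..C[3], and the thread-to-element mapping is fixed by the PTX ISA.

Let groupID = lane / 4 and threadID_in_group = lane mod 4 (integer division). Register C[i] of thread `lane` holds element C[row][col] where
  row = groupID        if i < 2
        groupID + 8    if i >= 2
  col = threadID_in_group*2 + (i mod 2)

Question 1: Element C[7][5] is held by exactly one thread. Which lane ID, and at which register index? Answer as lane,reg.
30,1

r:7=>grp=7,rB=0  c:5=>tig=2,lo=1
L=7*4+2=30  i=0*2+1=1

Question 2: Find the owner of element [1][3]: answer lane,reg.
r:1=>grp=1,rB=0  c:3=>tig=1,lo=1
L=1*4+1=5  i=0*2+1=1

5,1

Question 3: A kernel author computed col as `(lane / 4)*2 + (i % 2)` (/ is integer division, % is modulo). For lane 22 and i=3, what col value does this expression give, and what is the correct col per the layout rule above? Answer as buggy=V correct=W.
buggy=11 correct=5

`(lane / 4)*2 + (i % 2)`[22,3]→11
22: G=5,T=2
[3] (5+8,2*2+1) = (13,5)
col: 11 vs 5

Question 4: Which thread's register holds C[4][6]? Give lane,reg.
19,0

r:4=>grp=4,rB=0  c:6=>tig=3,lo=0
L=4*4+3=19  i=0*2+0=0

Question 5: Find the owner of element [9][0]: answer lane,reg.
4,2

r=9→G=1,rhi=1  c=0→T=0,p=0
L=1*4+0=4  i=1*2+0=2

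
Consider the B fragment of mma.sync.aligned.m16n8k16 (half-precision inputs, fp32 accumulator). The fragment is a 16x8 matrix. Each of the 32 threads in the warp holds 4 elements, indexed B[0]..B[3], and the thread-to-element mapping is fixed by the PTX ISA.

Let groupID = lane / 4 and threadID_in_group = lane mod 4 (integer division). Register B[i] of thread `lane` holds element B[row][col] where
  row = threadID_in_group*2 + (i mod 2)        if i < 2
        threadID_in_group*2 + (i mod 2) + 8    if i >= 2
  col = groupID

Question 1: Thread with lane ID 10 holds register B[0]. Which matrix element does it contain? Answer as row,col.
lane 10->10/4=2, 10 mod 4=2
i=0  r:2·2+0+0->4  c:2

4,2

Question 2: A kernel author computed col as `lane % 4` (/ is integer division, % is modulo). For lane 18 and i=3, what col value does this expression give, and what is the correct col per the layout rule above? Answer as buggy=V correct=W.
buggy=2 correct=4

`lane % 4`[18,3]=>2
18: grp=4,tig=2
[3] (2*2+1+8,4) = (13,4)
col: 2 vs 4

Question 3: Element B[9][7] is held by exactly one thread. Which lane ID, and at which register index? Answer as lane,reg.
c=7->g=7  r=9->rb=1,t=0,b0=1
L=7*4+0=28  i=1*2+1=3

28,3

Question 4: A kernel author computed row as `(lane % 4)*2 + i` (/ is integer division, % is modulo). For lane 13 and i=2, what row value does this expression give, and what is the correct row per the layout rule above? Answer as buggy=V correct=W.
`(lane % 4)*2 + i`[13,2]⇒4
lane 13⇒13/4=3, 13 mod 4=1
i=2  r:2·1+0+8⇒10  c:3
row: 4 vs 10

buggy=4 correct=10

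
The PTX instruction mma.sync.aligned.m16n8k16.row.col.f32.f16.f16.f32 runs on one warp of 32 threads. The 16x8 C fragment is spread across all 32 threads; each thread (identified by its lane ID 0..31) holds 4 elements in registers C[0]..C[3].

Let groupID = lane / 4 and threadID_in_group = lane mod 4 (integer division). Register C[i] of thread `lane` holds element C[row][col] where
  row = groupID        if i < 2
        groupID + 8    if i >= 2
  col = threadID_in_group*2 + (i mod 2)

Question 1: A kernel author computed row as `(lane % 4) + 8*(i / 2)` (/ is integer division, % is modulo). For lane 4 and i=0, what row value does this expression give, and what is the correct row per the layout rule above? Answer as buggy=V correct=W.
buggy=0 correct=1

`(lane % 4) + 8*(i / 2)`[4,0]=>0
lane 4: grp=1 (4/4), tig=0 (4%4)
i=0: r=1+0=1, c=0*2+0=0
row: 0 vs 1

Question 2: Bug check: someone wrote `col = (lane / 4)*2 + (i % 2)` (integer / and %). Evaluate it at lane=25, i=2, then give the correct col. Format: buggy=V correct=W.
buggy=12 correct=2

`(lane / 4)*2 + (i % 2)`[25,2]->12
lane 25->25/4=6, 25 mod 4=1
i=2  r:6+8->14  c:2·1+0->2
col: 12 vs 2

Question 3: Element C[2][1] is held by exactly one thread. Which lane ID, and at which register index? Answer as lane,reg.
8,1

r:2=>grp=2,rB=0  c:1=>tig=0,lo=1
L=2*4+0=8  i=0*2+1=1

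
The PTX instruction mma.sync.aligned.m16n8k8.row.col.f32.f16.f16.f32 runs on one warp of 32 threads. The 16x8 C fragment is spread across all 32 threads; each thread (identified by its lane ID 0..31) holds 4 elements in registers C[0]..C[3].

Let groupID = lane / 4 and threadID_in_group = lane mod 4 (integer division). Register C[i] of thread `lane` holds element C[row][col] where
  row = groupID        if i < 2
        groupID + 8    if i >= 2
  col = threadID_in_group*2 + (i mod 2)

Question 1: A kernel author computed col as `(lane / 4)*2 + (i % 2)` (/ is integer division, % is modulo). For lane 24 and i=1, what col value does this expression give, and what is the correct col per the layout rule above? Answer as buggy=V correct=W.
buggy=13 correct=1

`(lane / 4)*2 + (i % 2)`[24,1]->13
L=24->gid=24>>2=6, tid=24&3=0
[1]->row 6+0=6  col 0·2+1=1
col: 13 vs 1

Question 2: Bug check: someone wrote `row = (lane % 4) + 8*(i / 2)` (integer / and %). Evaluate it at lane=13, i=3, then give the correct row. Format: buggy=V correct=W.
buggy=9 correct=11

`(lane % 4) + 8*(i / 2)`[13,3]=>9
lane 13: grp=3 (13/4), tig=1 (13%4)
i=3: r=3+8=11, c=1*2+1=3
row: 9 vs 11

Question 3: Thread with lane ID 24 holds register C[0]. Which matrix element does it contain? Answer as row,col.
6,0

lane 24→24/4=6, 24 mod 4=0
i=0  r:6+0→6  c:2·0+0→0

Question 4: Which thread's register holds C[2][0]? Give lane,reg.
r=2→G=2,rhi=0  c=0→T=0,p=0
L=2*4+0=8  i=0*2+0=0

8,0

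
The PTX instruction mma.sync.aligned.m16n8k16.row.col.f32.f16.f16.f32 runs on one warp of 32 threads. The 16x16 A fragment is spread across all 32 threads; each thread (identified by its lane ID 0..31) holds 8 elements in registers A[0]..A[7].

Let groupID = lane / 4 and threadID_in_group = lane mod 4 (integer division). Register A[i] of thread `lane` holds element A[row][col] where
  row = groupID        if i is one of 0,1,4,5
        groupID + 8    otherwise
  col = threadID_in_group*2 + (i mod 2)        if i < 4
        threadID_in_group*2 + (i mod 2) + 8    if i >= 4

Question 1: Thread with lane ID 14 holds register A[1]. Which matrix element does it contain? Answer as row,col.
3,5

lane 14->14/4=3, 14 mod 4=2
i=1  r:3+0->3  c:2·2+1+0->5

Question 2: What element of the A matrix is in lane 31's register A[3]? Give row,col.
15,7

L=31→G=31>>2=7, T=31&3=3
[3]→row 7+8=15  col 3·2+1+0=7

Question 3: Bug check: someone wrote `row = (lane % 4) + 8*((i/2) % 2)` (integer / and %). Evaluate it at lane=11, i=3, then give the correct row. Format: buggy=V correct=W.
buggy=11 correct=10

`(lane % 4) + 8*((i/2) % 2)`[11,3]->11
lane 11->11/4=2, 11 mod 4=3
i=3  r:2+8->10  c:2·3+1+0->7
row: 11 vs 10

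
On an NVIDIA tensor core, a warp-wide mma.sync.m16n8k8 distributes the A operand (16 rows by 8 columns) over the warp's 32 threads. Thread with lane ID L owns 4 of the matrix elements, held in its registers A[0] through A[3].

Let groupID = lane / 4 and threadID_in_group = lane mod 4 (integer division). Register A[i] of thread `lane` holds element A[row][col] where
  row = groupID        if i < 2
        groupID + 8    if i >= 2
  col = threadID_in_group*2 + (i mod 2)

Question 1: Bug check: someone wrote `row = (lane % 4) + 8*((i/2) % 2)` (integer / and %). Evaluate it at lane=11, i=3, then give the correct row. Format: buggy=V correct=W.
`(lane % 4) + 8*((i/2) % 2)`[11,3]->11
lane 11->11/4=2, 11 mod 4=3
i=3  r:2+8->10  c:2·3+1->7
row: 11 vs 10

buggy=11 correct=10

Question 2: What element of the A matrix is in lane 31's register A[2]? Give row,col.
15,6

31: gid=7,tid=3
[2] (7+8,3*2+0) = (15,6)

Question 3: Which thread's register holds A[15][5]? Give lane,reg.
30,3

r:15=>grp=7,rB=1  c:5=>tig=2,lo=1
L=7*4+2=30  i=1*2+1=3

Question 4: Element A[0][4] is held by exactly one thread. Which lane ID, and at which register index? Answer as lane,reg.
r=0->g=0,rb=0  c=4->t=2,b0=0
L=0*4+2=2  i=0*2+0=0

2,0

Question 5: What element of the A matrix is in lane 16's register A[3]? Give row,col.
16: gr=4,th=0
[3] (4+8,0*2+1) = (12,1)

12,1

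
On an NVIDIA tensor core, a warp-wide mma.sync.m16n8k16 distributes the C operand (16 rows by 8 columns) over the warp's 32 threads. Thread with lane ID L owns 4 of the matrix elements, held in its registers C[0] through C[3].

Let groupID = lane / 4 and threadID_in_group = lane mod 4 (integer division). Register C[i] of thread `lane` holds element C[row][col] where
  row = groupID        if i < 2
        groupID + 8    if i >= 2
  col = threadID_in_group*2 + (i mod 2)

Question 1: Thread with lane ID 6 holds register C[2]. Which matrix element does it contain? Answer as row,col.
9,4

lane 6=>6/4=1, 6 mod 4=2
i=2  r:1+8=>9  c:2·2+0=>4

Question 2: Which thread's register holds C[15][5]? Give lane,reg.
30,3

r: 15->gid=7,r8=1  c: 5->tid=2,i&1=1
L=7*4+2=30  i=1*2+1=3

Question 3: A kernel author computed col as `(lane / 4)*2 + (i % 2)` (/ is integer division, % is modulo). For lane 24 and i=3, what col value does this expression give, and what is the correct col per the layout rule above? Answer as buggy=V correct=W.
buggy=13 correct=1

`(lane / 4)*2 + (i % 2)`[24,3]->13
L=24->gid=24>>2=6, tid=24&3=0
[3]->row 6+8=14  col 0·2+1=1
col: 13 vs 1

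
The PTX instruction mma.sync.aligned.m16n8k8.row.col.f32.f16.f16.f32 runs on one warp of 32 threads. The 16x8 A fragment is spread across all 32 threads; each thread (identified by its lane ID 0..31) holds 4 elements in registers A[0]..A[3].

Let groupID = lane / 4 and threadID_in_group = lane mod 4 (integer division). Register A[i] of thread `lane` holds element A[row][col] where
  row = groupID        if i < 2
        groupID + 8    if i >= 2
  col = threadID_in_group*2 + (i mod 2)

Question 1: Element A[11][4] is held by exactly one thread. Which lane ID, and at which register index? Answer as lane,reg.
r=11→G=3,rhi=1  c=4→T=2,p=0
L=3*4+2=14  i=1*2+0=2

14,2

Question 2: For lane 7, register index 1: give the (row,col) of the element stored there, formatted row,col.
L=7⇒gr=7>>2=1, th=7&3=3
[1]⇒row 1+0=1  col 3·2+1=7

1,7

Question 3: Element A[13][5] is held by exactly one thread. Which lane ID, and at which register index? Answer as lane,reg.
r: 13->gid=5,r8=1  c: 5->tid=2,i&1=1
L=5*4+2=22  i=1*2+1=3

22,3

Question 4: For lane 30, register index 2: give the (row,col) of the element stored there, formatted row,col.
15,4

L=30→G=30>>2=7, T=30&3=2
[2]→row 7+8=15  col 2·2+0=4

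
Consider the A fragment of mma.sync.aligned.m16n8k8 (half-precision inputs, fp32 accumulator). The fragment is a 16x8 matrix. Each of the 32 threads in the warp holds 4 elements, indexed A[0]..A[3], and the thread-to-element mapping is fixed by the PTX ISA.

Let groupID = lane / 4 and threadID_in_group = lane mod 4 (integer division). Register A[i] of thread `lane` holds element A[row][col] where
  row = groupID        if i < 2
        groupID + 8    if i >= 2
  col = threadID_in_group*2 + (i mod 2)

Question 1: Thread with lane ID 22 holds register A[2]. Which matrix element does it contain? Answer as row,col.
lane 22⇒22/4=5, 22 mod 4=2
i=2  r:5+8⇒13  c:2·2+0⇒4

13,4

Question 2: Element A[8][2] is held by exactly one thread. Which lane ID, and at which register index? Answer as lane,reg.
1,2

r=8→G=0,rhi=1  c=2→T=1,p=0
L=0*4+1=1  i=1*2+0=2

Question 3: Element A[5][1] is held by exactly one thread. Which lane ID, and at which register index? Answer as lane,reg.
r=5⇒gr=5,Rb=0  c=1⇒th=0,odd=1
L=5*4+0=20  i=0*2+1=1

20,1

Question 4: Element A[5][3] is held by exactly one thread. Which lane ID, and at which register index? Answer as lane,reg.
21,1

r:5=>grp=5,rB=0  c:3=>tig=1,lo=1
L=5*4+1=21  i=0*2+1=1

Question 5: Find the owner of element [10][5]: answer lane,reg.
10,3

r: 10->gid=2,r8=1  c: 5->tid=2,i&1=1
L=2*4+2=10  i=1*2+1=3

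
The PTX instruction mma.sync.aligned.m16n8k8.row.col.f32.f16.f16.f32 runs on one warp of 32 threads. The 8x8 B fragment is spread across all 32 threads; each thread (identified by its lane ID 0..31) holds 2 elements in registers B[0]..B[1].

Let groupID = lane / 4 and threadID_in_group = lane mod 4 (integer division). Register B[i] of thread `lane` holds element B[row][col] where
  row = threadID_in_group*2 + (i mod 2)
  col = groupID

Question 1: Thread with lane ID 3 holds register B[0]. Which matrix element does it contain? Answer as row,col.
3: G=0,T=3
[0] (3*2+0,0) = (6,0)

6,0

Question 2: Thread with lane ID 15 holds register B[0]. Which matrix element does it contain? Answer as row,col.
6,3

15: g=3,t=3
[0] (3*2+0,3) = (6,3)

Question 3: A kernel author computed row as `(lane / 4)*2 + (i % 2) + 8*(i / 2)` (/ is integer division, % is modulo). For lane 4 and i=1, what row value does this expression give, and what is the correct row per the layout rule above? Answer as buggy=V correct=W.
`(lane / 4)*2 + (i % 2) + 8*(i / 2)`[4,1]=>3
lane 4=>4/4=1, 4 mod 4=0
i=1  r:2·0+1=>1  c:1
row: 3 vs 1

buggy=3 correct=1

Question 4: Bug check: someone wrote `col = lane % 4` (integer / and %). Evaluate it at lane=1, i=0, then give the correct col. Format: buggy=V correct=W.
buggy=1 correct=0

`lane % 4`[1,0]→1
lane 1: G=0 (1/4), T=1 (1%4)
i=0: r=1*2+0=2, c=G=0
col: 1 vs 0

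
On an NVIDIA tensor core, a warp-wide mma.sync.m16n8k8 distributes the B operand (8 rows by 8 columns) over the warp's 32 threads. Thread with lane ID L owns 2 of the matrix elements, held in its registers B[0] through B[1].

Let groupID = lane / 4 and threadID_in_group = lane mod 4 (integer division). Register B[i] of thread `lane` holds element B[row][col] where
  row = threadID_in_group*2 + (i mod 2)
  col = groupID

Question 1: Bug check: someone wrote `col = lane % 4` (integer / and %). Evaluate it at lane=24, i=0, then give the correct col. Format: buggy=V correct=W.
buggy=0 correct=6

`lane % 4`[24,0]=>0
lane 24: grp=6 (24/4), tig=0 (24%4)
i=0: r=0*2+0=0, c=grp=6
col: 0 vs 6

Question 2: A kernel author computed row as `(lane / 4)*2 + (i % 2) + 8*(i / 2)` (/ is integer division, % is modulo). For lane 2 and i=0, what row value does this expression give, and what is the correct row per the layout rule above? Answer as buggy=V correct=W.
buggy=0 correct=4

`(lane / 4)*2 + (i % 2) + 8*(i / 2)`[2,0]→0
lane 2: G=0 (2/4), T=2 (2%4)
i=0: r=2*2+0=4, c=G=0
row: 0 vs 4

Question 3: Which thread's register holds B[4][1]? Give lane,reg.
6,0

c=1⇒gr=1  r=4⇒th=2,odd=0
L=1*4+2=6  i=0=0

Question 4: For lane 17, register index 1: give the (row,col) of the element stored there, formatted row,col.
17: G=4,T=1
[1] (1*2+1,4) = (3,4)

3,4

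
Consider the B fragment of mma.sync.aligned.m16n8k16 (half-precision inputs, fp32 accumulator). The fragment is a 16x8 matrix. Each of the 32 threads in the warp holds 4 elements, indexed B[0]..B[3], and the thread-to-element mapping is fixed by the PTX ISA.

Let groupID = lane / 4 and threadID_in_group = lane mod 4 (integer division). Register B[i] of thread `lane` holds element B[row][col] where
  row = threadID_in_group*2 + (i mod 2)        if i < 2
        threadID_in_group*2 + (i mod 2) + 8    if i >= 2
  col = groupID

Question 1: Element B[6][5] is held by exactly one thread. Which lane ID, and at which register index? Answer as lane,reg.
c=5⇒gr=5  r=6⇒Rb=0,th=3,odd=0
L=5*4+3=23  i=0*2+0=0

23,0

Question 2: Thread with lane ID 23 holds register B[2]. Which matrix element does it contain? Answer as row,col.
lane 23->23/4=5, 23 mod 4=3
i=2  r:2·3+0+8->14  c:5

14,5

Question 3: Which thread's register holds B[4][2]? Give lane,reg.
10,0

c=2->g=2  r=4->rb=0,t=2,b0=0
L=2*4+2=10  i=0*2+0=0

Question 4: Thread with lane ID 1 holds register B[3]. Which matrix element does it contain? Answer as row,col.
11,0

1: grp=0,tig=1
[3] (1*2+1+8,0) = (11,0)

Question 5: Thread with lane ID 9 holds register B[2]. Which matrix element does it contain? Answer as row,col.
9: grp=2,tig=1
[2] (1*2+0+8,2) = (10,2)

10,2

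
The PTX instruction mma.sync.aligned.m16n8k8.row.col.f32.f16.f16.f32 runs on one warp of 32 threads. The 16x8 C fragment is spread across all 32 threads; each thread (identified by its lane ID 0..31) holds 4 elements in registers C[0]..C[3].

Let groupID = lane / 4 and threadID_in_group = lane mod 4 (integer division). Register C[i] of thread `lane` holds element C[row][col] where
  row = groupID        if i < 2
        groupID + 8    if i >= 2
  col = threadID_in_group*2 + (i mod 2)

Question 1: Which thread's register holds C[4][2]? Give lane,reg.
17,0

r=4⇒gr=4,Rb=0  c=2⇒th=1,odd=0
L=4*4+1=17  i=0*2+0=0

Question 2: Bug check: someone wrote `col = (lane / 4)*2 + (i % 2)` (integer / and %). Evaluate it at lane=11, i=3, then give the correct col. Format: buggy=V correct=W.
buggy=5 correct=7

`(lane / 4)*2 + (i % 2)`[11,3]→5
lane 11→11/4=2, 11 mod 4=3
i=3  r:2+8→10  c:2·3+1→7
col: 5 vs 7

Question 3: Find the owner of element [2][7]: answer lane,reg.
11,1

r=2⇒gr=2,Rb=0  c=7⇒th=3,odd=1
L=2*4+3=11  i=0*2+1=1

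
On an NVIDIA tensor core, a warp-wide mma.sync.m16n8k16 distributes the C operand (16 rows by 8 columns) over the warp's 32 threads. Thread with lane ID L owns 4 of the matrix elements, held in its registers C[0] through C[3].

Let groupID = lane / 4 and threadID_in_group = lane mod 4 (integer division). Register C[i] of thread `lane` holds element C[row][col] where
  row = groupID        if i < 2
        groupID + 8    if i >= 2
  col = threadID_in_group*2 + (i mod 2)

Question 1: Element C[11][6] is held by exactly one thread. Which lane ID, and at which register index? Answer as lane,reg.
15,2

r=11⇒gr=3,Rb=1  c=6⇒th=3,odd=0
L=3*4+3=15  i=1*2+0=2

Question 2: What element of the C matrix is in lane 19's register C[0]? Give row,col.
lane 19: gid=4 (19/4), tid=3 (19%4)
i=0: r=4+0=4, c=3*2+0=6

4,6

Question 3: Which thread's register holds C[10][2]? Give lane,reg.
9,2

r=10->g=2,rb=1  c=2->t=1,b0=0
L=2*4+1=9  i=1*2+0=2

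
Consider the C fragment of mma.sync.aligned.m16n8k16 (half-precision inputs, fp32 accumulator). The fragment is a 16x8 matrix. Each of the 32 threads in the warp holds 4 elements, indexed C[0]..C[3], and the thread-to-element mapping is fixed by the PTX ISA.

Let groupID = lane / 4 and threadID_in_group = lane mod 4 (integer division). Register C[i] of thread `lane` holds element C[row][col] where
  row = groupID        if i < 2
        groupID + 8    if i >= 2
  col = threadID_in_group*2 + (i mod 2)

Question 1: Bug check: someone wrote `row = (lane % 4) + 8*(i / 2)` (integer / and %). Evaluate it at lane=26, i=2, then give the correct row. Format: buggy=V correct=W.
`(lane % 4) + 8*(i / 2)`[26,2]⇒10
lane 26⇒26/4=6, 26 mod 4=2
i=2  r:6+8⇒14  c:2·2+0⇒4
row: 10 vs 14

buggy=10 correct=14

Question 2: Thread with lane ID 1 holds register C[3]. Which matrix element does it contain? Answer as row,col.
8,3

lane 1: G=0 (1/4), T=1 (1%4)
i=3: r=0+8=8, c=1*2+1=3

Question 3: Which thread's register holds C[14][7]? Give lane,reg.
r:14=>grp=6,rB=1  c:7=>tig=3,lo=1
L=6*4+3=27  i=1*2+1=3

27,3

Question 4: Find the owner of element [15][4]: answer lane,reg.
30,2

r: 15->gid=7,r8=1  c: 4->tid=2,i&1=0
L=7*4+2=30  i=1*2+0=2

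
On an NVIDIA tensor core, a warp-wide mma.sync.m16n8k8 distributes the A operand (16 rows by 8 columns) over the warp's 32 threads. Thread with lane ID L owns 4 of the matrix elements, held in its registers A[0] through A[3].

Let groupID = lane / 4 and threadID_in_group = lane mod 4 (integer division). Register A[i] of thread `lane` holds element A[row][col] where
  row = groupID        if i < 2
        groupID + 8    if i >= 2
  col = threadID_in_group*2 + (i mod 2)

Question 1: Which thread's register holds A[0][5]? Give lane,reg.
2,1

r=0→G=0,rhi=0  c=5→T=2,p=1
L=0*4+2=2  i=0*2+1=1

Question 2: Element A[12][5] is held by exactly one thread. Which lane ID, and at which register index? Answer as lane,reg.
r=12->g=4,rb=1  c=5->t=2,b0=1
L=4*4+2=18  i=1*2+1=3

18,3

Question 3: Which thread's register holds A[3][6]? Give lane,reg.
15,0

r:3=>grp=3,rB=0  c:6=>tig=3,lo=0
L=3*4+3=15  i=0*2+0=0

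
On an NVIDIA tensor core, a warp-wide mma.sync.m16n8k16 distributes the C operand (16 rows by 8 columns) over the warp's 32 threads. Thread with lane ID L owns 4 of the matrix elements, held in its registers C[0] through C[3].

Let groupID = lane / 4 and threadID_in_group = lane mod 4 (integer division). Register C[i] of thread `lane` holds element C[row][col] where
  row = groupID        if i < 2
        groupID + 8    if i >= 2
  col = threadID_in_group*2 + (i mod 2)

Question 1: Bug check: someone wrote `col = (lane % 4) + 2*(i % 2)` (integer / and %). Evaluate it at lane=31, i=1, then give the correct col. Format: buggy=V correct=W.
`(lane % 4) + 2*(i % 2)`[31,1]⇒5
31: gr=7,th=3
[1] (7+0,3*2+1) = (7,7)
col: 5 vs 7

buggy=5 correct=7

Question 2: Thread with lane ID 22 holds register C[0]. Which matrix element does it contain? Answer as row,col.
5,4

22: g=5,t=2
[0] (5+0,2*2+0) = (5,4)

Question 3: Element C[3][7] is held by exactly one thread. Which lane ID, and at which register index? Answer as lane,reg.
r=3⇒gr=3,Rb=0  c=7⇒th=3,odd=1
L=3*4+3=15  i=0*2+1=1

15,1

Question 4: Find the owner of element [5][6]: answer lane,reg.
r:5=>grp=5,rB=0  c:6=>tig=3,lo=0
L=5*4+3=23  i=0*2+0=0

23,0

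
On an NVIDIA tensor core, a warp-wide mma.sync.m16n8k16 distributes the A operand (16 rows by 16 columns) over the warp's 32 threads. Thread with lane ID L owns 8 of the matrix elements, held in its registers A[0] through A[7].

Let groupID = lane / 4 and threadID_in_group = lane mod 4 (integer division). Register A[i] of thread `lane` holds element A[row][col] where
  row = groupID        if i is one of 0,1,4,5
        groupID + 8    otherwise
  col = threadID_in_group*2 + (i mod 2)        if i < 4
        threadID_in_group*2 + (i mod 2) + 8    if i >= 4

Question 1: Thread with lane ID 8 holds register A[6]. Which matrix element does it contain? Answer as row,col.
L=8->g=8>>2=2, t=8&3=0
[6]->row 2+8=10  col 0·2+0+8=8

10,8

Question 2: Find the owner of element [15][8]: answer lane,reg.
r:15=>grp=7,rB=1  c:8=>cB=1,tig=0,lo=0
L=7*4+0=28  i=1*4+1*2+0=6

28,6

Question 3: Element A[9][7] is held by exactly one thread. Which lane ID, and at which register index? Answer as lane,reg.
7,3

r: 9->gid=1,r8=1  c: 7->c8=0,tid=3,i&1=1
L=1*4+3=7  i=0*4+1*2+1=3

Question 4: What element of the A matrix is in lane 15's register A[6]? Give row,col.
15: g=3,t=3
[6] (3+8,3*2+0+8) = (11,14)

11,14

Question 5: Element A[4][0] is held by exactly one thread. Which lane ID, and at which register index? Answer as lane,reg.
16,0

r:4=>grp=4,rB=0  c:0=>cB=0,tig=0,lo=0
L=4*4+0=16  i=0*4+0*2+0=0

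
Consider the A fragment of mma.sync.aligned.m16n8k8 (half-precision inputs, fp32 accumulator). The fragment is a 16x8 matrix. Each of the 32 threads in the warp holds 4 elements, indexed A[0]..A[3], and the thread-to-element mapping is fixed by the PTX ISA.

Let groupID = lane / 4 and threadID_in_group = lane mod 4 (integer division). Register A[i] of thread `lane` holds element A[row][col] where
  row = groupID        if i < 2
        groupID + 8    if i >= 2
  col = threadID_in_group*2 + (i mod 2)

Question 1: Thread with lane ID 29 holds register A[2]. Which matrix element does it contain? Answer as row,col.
15,2

L=29=>grp=29>>2=7, tig=29&3=1
[2]=>row 7+8=15  col 1·2+0=2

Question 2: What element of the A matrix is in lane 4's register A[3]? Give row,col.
lane 4⇒4/4=1, 4 mod 4=0
i=3  r:1+8⇒9  c:2·0+1⇒1

9,1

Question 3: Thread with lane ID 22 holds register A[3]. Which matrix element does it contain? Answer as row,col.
13,5

lane 22=>22/4=5, 22 mod 4=2
i=3  r:5+8=>13  c:2·2+1=>5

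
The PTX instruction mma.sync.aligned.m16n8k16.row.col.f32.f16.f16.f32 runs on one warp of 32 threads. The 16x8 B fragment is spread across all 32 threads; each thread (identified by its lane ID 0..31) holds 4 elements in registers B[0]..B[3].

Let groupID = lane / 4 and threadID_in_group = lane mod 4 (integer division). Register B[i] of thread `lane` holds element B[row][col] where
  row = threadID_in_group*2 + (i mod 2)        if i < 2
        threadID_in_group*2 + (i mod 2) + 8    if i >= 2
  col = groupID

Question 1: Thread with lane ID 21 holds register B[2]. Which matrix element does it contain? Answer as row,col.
10,5

L=21→G=21>>2=5, T=21&3=1
[2]→row 1·2+0+8=10  col G=5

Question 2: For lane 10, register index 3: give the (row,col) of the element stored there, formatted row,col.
lane 10: grp=2 (10/4), tig=2 (10%4)
i=3: r=2*2+1+8=13, c=grp=2

13,2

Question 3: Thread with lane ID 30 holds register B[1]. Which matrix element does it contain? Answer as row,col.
lane 30: gr=7 (30/4), th=2 (30%4)
i=1: r=2*2+1+0=5, c=gr=7

5,7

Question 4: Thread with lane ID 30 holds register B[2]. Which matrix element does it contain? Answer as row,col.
12,7

lane 30->30/4=7, 30 mod 4=2
i=2  r:2·2+0+8->12  c:7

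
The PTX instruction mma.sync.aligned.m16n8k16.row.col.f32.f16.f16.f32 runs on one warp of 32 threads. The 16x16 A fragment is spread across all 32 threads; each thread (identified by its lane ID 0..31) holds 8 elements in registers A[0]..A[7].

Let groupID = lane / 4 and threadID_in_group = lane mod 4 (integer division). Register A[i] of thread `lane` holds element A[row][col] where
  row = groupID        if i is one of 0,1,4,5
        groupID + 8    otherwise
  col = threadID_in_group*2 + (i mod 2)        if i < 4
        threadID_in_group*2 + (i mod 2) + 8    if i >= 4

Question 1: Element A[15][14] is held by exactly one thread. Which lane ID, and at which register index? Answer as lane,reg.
r=15→G=7,rhi=1  c=14→chi=1,T=3,p=0
L=7*4+3=31  i=1*4+1*2+0=6

31,6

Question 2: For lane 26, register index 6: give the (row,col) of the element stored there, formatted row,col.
lane 26: G=6 (26/4), T=2 (26%4)
i=6: r=6+8=14, c=2*2+0+8=12

14,12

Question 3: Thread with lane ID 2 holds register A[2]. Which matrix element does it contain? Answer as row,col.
lane 2->2/4=0, 2 mod 4=2
i=2  r:0+8->8  c:2·2+0+0->4

8,4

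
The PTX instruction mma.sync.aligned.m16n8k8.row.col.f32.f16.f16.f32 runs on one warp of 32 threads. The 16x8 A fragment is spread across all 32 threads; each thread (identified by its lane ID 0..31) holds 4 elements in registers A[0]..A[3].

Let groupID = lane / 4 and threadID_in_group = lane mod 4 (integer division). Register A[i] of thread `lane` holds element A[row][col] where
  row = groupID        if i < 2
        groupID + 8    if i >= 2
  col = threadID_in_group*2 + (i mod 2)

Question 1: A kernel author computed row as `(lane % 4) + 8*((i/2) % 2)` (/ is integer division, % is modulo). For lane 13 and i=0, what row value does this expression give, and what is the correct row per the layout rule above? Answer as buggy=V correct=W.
`(lane % 4) + 8*((i/2) % 2)`[13,0]->1
lane 13->13/4=3, 13 mod 4=1
i=0  r:3+0->3  c:2·1+0->2
row: 1 vs 3

buggy=1 correct=3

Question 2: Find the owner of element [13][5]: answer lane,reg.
22,3

r=13⇒gr=5,Rb=1  c=5⇒th=2,odd=1
L=5*4+2=22  i=1*2+1=3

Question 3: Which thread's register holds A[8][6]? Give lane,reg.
r:8=>grp=0,rB=1  c:6=>tig=3,lo=0
L=0*4+3=3  i=1*2+0=2

3,2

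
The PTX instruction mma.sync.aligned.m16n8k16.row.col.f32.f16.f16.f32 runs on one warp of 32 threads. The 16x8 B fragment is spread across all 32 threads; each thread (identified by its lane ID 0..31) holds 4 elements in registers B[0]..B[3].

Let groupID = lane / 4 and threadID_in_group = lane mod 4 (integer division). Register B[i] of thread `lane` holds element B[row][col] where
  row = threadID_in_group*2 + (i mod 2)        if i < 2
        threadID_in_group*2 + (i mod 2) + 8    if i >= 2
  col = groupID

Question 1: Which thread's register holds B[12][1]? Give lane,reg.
c=1⇒gr=1  r=12⇒Rb=1,th=2,odd=0
L=1*4+2=6  i=1*2+0=2

6,2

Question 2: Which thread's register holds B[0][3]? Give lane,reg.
12,0

c=3→G=3  r=0→rhi=0,T=0,p=0
L=3*4+0=12  i=0*2+0=0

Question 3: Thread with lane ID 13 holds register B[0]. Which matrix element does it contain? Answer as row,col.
lane 13: gr=3 (13/4), th=1 (13%4)
i=0: r=1*2+0+0=2, c=gr=3

2,3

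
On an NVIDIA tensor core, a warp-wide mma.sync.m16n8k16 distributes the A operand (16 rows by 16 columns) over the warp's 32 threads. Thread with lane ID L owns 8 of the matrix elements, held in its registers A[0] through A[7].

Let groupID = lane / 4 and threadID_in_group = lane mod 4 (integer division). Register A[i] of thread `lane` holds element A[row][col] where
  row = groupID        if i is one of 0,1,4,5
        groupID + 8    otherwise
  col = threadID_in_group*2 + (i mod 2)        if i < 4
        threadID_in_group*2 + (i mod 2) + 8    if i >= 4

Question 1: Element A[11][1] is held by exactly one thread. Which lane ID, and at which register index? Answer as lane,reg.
r=11→G=3,rhi=1  c=1→chi=0,T=0,p=1
L=3*4+0=12  i=0*4+1*2+1=3

12,3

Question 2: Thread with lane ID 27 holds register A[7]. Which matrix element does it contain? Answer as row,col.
lane 27→27/4=6, 27 mod 4=3
i=7  r:6+8→14  c:2·3+1+8→15

14,15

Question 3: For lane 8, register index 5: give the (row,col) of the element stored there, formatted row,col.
2,9

L=8→G=8>>2=2, T=8&3=0
[5]→row 2+0=2  col 0·2+1+8=9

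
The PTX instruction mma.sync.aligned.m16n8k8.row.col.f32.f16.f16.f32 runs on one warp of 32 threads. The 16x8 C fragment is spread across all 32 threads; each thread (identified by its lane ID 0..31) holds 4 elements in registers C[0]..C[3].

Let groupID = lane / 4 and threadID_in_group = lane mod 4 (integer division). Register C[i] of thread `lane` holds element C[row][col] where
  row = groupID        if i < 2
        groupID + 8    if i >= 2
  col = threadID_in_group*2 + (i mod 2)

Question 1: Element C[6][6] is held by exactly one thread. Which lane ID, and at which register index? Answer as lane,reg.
27,0

r=6⇒gr=6,Rb=0  c=6⇒th=3,odd=0
L=6*4+3=27  i=0*2+0=0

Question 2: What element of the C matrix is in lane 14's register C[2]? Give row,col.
11,4

lane 14=>14/4=3, 14 mod 4=2
i=2  r:3+8=>11  c:2·2+0=>4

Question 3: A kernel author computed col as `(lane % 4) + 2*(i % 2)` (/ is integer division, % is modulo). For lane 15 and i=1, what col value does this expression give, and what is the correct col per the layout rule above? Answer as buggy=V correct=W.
`(lane % 4) + 2*(i % 2)`[15,1]⇒5
L=15⇒gr=15>>2=3, th=15&3=3
[1]⇒row 3+0=3  col 3·2+1=7
col: 5 vs 7

buggy=5 correct=7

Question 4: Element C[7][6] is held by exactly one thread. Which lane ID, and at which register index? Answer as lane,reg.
r=7->g=7,rb=0  c=6->t=3,b0=0
L=7*4+3=31  i=0*2+0=0

31,0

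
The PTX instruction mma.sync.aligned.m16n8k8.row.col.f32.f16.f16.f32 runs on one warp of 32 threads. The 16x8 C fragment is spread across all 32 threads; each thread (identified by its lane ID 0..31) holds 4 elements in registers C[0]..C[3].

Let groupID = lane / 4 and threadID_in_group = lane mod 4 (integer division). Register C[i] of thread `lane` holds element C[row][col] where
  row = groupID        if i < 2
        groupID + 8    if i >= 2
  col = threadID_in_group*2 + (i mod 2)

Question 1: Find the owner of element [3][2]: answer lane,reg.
r=3⇒gr=3,Rb=0  c=2⇒th=1,odd=0
L=3*4+1=13  i=0*2+0=0

13,0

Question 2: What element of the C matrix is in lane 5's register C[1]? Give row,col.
L=5->gid=5>>2=1, tid=5&3=1
[1]->row 1+0=1  col 1·2+1=3

1,3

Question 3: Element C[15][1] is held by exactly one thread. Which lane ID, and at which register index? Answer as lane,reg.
28,3

r: 15->gid=7,r8=1  c: 1->tid=0,i&1=1
L=7*4+0=28  i=1*2+1=3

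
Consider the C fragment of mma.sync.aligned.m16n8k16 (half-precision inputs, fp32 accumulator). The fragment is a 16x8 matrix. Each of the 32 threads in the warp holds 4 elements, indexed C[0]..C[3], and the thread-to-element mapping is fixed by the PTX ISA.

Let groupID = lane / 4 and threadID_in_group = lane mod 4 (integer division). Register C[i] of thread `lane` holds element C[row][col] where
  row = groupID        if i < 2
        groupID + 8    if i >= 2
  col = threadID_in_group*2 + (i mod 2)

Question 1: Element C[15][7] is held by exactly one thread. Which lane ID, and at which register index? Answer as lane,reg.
31,3

r=15→G=7,rhi=1  c=7→T=3,p=1
L=7*4+3=31  i=1*2+1=3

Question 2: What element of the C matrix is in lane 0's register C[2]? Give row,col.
8,0

L=0⇒gr=0>>2=0, th=0&3=0
[2]⇒row 0+8=8  col 0·2+0=0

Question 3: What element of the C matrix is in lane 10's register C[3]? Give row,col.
10,5

lane 10⇒10/4=2, 10 mod 4=2
i=3  r:2+8⇒10  c:2·2+1⇒5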